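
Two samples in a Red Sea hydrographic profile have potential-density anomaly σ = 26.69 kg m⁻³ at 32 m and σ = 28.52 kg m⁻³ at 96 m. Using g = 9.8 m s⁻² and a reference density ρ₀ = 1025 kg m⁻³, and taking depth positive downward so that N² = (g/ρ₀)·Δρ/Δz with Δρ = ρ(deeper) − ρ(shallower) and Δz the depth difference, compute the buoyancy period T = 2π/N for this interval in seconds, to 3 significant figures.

Δρ = 1028.52 − 1026.69 = 1.83 kg m⁻³ over Δz = 96 − 32 = 64 m.
N² = (9.8/1025) × (1.83/64) = 2.7338 × 10⁻⁴ s⁻².
N = √(2.7338 × 10⁻⁴) = 0.016534 rad s⁻¹, so T = 2π/N = 380.02 s ≈ 380 s.

380 s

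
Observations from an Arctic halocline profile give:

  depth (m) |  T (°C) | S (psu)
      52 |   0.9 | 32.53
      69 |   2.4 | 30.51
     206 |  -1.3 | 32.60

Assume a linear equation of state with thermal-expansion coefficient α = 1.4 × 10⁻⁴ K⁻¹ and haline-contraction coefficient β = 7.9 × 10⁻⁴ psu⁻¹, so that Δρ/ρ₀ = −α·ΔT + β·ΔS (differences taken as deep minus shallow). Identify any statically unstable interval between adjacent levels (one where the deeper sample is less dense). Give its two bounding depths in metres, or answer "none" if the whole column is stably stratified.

Evaluate Δρ/ρ₀ = −αΔT + βΔS across each adjacent pair:
  52–69 m: −αΔT+βΔS = −(1.4 × 10⁻⁴)(+1.5)+(7.9 × 10⁻⁴)(-2.02) = -1.8 × 10⁻³ → UNSTABLE
  69–206 m: −αΔT+βΔS = −(1.4 × 10⁻⁴)(-3.7)+(7.9 × 10⁻⁴)(+2.09) = 2.2 × 10⁻³ → stable
The 52–69 m interval has Δρ < 0: lighter water underlies denser water.

52–69 m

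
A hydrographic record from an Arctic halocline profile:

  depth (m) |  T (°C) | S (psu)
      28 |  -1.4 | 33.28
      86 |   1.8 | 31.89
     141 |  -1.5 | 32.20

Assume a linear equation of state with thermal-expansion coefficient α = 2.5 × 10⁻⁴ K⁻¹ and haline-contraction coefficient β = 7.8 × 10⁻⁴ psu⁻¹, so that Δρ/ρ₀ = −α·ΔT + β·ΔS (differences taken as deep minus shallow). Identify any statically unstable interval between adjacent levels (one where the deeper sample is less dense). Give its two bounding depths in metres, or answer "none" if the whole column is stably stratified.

28–86 m

Evaluate Δρ/ρ₀ = −αΔT + βΔS across each adjacent pair:
  28–86 m: −αΔT+βΔS = −(2.5 × 10⁻⁴)(+3.2)+(7.8 × 10⁻⁴)(-1.39) = -1.9 × 10⁻³ → UNSTABLE
  86–141 m: −αΔT+βΔS = −(2.5 × 10⁻⁴)(-3.3)+(7.8 × 10⁻⁴)(+0.31) = 1.1 × 10⁻³ → stable
The 28–86 m interval has Δρ < 0: lighter water underlies denser water.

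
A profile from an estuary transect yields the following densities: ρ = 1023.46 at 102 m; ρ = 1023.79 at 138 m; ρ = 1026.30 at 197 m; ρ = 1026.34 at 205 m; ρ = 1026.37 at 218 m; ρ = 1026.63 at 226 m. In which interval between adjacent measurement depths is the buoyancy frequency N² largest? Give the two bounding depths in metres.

138–197 m

Compute the density gradient over each adjacent pair:
  102–138 m: Δρ/Δz = 0.33/36 = 9.2 × 10⁻³ kg m⁻⁴
  138–197 m: Δρ/Δz = 2.51/59 = 0.043 kg m⁻⁴
  197–205 m: Δρ/Δz = 0.04/8 = 5.0 × 10⁻³ kg m⁻⁴
  205–218 m: Δρ/Δz = 0.03/13 = 2.3 × 10⁻³ kg m⁻⁴
  218–226 m: Δρ/Δz = 0.26/8 = 0.033 kg m⁻⁴
The largest gradient is in the 138–197 m interval — the pycnocline.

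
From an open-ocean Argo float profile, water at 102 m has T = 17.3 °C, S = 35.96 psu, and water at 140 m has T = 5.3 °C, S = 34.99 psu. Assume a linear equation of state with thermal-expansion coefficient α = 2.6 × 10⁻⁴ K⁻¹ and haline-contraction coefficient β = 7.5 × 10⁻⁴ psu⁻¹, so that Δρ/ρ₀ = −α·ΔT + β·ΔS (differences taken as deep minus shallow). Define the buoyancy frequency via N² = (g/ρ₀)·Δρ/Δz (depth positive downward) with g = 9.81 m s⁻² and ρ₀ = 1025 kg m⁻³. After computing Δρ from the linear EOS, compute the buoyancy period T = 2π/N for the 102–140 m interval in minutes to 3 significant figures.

ΔT = -12.0 K, ΔS = -0.97 psu (deep − shallow).
Δρ/ρ₀ = −αΔT + βΔS = 3.12 × 10⁻³ − 7.275 × 10⁻⁴ = 2.3925 × 10⁻³, so Δρ ≈ 2.452 kg m⁻³.
N² = (g/ρ₀)·Δρ/Δz = g·(Δρ/ρ₀)/Δz = 9.81 × 2.3925 × 10⁻³ / 38 = 6.1764 × 10⁻⁴ s⁻².
N = √(6.1764 × 10⁻⁴) = 0.024852 rad s⁻¹ → T = 2π/N = 252.82 s = 4.2137 min ≈ 4.21 min.

4.21 min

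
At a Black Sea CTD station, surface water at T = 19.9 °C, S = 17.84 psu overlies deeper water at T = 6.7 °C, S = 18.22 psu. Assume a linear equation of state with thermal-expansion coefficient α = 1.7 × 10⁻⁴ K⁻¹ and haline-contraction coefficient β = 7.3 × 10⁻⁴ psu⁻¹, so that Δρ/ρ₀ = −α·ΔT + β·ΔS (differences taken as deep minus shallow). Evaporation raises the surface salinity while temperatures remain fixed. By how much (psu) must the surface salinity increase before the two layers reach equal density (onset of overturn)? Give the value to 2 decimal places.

Neutral buoyancy requires −α(T_deep − T_surf) + β(S_deep − S_surf′) = 0.
S_surf′ = S_deep − (α/β)·ΔT = 18.22 − (1.7 × 10⁻⁴/7.3 × 10⁻⁴)·(-13.2) = 21.2940 psu.
Increase required: 21.2940 − 17.84 = 3.4540 psu.

3.45 psu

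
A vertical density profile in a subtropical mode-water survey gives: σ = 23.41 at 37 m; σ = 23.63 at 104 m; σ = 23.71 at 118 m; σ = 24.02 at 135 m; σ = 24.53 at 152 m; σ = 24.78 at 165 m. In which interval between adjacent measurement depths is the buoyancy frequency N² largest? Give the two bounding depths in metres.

Compute the density gradient over each adjacent pair:
  37–104 m: Δρ/Δz = 0.22/67 = 3.3 × 10⁻³ kg m⁻⁴
  104–118 m: Δρ/Δz = 0.08/14 = 5.7 × 10⁻³ kg m⁻⁴
  118–135 m: Δρ/Δz = 0.31/17 = 0.018 kg m⁻⁴
  135–152 m: Δρ/Δz = 0.51/17 = 0.030 kg m⁻⁴
  152–165 m: Δρ/Δz = 0.25/13 = 0.019 kg m⁻⁴
The largest gradient is in the 135–152 m interval — the pycnocline.

135–152 m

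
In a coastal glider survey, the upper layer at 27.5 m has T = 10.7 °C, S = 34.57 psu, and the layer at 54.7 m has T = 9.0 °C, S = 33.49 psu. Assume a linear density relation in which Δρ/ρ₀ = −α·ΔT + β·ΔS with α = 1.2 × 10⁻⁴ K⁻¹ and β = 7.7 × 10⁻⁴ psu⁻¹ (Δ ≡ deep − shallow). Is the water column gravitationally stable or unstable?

unstable

ΔT = 9.0 − 10.7 = -1.7 K and ΔS = 33.49 − 34.57 = -1.08 psu (deep − shallow).
−αΔT = 2.04 × 10⁻⁴; βΔS = -8.316 × 10⁻⁴; sum Δρ/ρ₀ = -6.276 × 10⁻⁴.
Δρ/ρ₀ < 0, so Δρ < 0: deeper water is lighter → statically unstable; the column would overturn.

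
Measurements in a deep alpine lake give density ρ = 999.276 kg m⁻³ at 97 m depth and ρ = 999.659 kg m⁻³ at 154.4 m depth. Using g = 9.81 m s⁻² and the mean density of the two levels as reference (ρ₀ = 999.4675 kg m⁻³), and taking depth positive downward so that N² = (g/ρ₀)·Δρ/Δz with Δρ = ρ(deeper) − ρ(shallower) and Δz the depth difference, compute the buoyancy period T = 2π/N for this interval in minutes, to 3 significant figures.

Δρ = 999.659 − 999.276 = 0.383 kg m⁻³ over Δz = 154.4 − 97 = 57.4 m.
N² = (9.81/999.4675) × (0.383/57.4) = 6.5492 × 10⁻⁵ s⁻².
N = √(6.5492 × 10⁻⁵) = 8.0927 × 10⁻³ rad s⁻¹, so T = 2π/N = 776.40 s = 12.940 min ≈ 12.9 min.

12.9 min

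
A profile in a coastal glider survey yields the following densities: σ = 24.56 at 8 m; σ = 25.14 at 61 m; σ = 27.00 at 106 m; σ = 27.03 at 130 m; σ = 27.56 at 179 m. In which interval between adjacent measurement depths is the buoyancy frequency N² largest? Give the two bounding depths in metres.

Compute the density gradient over each adjacent pair:
  8–61 m: Δρ/Δz = 0.58/53 = 0.011 kg m⁻⁴
  61–106 m: Δρ/Δz = 1.86/45 = 0.041 kg m⁻⁴
  106–130 m: Δρ/Δz = 0.03/24 = 1.3 × 10⁻³ kg m⁻⁴
  130–179 m: Δρ/Δz = 0.53/49 = 0.011 kg m⁻⁴
The largest gradient is in the 61–106 m interval — the pycnocline.

61–106 m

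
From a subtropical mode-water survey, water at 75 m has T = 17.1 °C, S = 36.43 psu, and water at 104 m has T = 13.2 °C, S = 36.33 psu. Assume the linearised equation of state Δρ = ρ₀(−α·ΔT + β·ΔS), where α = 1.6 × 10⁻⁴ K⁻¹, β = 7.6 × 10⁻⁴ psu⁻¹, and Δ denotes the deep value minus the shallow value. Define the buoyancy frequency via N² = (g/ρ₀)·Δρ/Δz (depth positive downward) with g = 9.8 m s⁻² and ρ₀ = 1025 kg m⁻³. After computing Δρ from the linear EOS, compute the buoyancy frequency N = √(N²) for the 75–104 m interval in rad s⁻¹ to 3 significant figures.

ΔT = -3.9 K, ΔS = -0.10 psu (deep − shallow).
Δρ/ρ₀ = −αΔT + βΔS = 6.24 × 10⁻⁴ − 7.60 × 10⁻⁵ = 5.48 × 10⁻⁴, so Δρ ≈ 0.5617 kg m⁻³.
N² = (g/ρ₀)·Δρ/Δz = g·(Δρ/ρ₀)/Δz = 9.8 × 5.48 × 10⁻⁴ / 29 = 1.8519 × 10⁻⁴ s⁻².
N = √(1.8519 × 10⁻⁴) = 0.013608 rad s⁻¹ ≈ 0.0136 rad s⁻¹.

0.0136 rad s⁻¹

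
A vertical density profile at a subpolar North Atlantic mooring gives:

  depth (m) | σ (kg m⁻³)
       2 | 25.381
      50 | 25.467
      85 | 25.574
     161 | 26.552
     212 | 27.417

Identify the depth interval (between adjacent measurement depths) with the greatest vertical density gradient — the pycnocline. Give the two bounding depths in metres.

Compute the density gradient over each adjacent pair:
  2–50 m: Δρ/Δz = 0.086/48 = 1.8 × 10⁻³ kg m⁻⁴
  50–85 m: Δρ/Δz = 0.107/35 = 3.1 × 10⁻³ kg m⁻⁴
  85–161 m: Δρ/Δz = 0.978/76 = 0.013 kg m⁻⁴
  161–212 m: Δρ/Δz = 0.865/51 = 0.017 kg m⁻⁴
The largest gradient is in the 161–212 m interval — the pycnocline.

161–212 m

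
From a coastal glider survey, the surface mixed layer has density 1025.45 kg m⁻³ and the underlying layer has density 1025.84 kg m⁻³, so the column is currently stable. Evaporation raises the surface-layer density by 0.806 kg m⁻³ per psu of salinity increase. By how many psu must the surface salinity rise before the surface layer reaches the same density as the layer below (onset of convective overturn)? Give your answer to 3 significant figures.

0.484 psu

Density deficit of the surface layer: 1025.84 − 1025.45 = 0.39 kg m⁻³.
Required change = 0.39 / 0.806 = 0.484 psu.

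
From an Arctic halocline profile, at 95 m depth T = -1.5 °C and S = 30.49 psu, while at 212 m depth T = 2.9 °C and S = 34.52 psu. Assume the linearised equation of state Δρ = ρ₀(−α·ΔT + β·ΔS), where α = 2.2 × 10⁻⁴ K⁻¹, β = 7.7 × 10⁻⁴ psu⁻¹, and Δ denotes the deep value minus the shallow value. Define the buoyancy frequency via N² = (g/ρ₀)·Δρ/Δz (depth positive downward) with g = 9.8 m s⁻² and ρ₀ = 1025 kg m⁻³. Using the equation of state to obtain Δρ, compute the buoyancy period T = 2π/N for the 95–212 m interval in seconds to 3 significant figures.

ΔT = +4.4 K, ΔS = +4.03 psu (deep − shallow).
Δρ/ρ₀ = −αΔT + βΔS = -9.68 × 10⁻⁴ + 3.1031 × 10⁻³ = 2.1351 × 10⁻³, so Δρ ≈ 2.188 kg m⁻³.
N² = (g/ρ₀)·Δρ/Δz = g·(Δρ/ρ₀)/Δz = 9.8 × 2.1351 × 10⁻³ / 117 = 1.7884 × 10⁻⁴ s⁻².
N = √(1.7884 × 10⁻⁴) = 0.013373 rad s⁻¹ → T = 2π/N = 469.84 s ≈ 470 s.

470 s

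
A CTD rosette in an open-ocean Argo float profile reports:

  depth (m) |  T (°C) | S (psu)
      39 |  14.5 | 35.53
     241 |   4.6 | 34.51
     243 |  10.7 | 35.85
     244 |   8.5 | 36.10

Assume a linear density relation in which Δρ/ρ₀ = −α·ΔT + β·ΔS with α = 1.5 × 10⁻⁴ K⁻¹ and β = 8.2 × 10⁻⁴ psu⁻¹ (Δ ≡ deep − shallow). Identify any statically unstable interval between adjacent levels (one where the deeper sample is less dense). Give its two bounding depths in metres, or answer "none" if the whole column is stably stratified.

Evaluate Δρ/ρ₀ = −αΔT + βΔS across each adjacent pair:
  39–241 m: −αΔT+βΔS = −(1.5 × 10⁻⁴)(-9.9)+(8.2 × 10⁻⁴)(-1.02) = 6.5 × 10⁻⁴ → stable
  241–243 m: −αΔT+βΔS = −(1.5 × 10⁻⁴)(+6.1)+(8.2 × 10⁻⁴)(+1.34) = 1.8 × 10⁻⁴ → stable
  243–244 m: −αΔT+βΔS = −(1.5 × 10⁻⁴)(-2.2)+(8.2 × 10⁻⁴)(+0.25) = 5.3 × 10⁻⁴ → stable
Every interval has Δρ > 0: the column is stably stratified throughout.

none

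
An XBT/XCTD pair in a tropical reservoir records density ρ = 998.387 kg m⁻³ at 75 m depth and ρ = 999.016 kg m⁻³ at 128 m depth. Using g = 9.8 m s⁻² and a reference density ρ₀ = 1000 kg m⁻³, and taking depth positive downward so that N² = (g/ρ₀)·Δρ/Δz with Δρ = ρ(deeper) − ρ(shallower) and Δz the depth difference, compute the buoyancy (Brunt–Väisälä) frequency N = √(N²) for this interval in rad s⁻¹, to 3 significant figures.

Δρ = 999.016 − 998.387 = 0.629 kg m⁻³ over Δz = 128 − 75 = 53 m.
N² = (9.8/1000) × (0.629/53) = 1.1631 × 10⁻⁴ s⁻².
N = √(1.1631 × 10⁻⁴) = 0.010785 rad s⁻¹ ≈ 0.0108 rad s⁻¹.

0.0108 rad s⁻¹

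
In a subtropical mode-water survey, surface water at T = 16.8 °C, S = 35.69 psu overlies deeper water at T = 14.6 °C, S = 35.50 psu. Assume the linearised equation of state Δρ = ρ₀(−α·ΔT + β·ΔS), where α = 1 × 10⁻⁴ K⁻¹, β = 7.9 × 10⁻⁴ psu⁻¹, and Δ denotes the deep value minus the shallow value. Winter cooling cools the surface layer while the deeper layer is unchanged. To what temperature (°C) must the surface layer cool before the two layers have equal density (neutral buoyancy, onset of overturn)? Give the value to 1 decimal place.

16.1 °C

Neutral buoyancy requires Δρ = 0, i.e. −α(T_deep − T_surf′) + β(S_deep − S_surf) = 0.
T_surf′ = T_deep − (β/α)·ΔS = 14.6 − (7.9 × 10⁻⁴/1 × 10⁻⁴)·(-0.19) = 16.101 °C.
Cooling required: 16.8 − (16.101) = 0.699 °C.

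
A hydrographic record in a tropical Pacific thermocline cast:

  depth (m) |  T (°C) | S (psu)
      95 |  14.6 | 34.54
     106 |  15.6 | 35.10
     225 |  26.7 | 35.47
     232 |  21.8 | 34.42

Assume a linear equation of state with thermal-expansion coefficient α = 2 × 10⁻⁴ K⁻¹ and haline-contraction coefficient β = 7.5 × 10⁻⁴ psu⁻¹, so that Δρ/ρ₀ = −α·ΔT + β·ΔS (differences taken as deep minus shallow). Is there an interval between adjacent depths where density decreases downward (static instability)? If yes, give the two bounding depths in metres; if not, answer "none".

Evaluate Δρ/ρ₀ = −αΔT + βΔS across each adjacent pair:
  95–106 m: −αΔT+βΔS = −(2 × 10⁻⁴)(+1.0)+(7.5 × 10⁻⁴)(+0.56) = 2.2 × 10⁻⁴ → stable
  106–225 m: −αΔT+βΔS = −(2 × 10⁻⁴)(+11.1)+(7.5 × 10⁻⁴)(+0.37) = -1.9 × 10⁻³ → UNSTABLE
  225–232 m: −αΔT+βΔS = −(2 × 10⁻⁴)(-4.9)+(7.5 × 10⁻⁴)(-1.05) = 1.9 × 10⁻⁴ → stable
The 106–225 m interval has Δρ < 0: lighter water underlies denser water.

106–225 m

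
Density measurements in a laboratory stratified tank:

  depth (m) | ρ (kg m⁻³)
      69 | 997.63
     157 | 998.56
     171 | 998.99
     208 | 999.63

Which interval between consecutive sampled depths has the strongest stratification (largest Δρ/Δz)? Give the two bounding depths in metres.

Compute the density gradient over each adjacent pair:
  69–157 m: Δρ/Δz = 0.93/88 = 0.011 kg m⁻⁴
  157–171 m: Δρ/Δz = 0.43/14 = 0.031 kg m⁻⁴
  171–208 m: Δρ/Δz = 0.64/37 = 0.017 kg m⁻⁴
The largest gradient is in the 157–171 m interval — the pycnocline.

157–171 m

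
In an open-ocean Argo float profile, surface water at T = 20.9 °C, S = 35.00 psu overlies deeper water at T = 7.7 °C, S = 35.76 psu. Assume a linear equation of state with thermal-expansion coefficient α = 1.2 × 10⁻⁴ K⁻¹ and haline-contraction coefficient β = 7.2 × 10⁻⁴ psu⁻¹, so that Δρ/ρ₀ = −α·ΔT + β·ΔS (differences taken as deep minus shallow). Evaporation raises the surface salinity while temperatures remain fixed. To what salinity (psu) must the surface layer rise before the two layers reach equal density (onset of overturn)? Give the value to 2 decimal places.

Neutral buoyancy requires −α(T_deep − T_surf) + β(S_deep − S_surf′) = 0.
S_surf′ = S_deep − (α/β)·ΔT = 35.76 − (1.2 × 10⁻⁴/7.2 × 10⁻⁴)·(-13.2) = 37.9600 psu.
Increase required: 37.9600 − 35.00 = 2.9600 psu.

37.96 psu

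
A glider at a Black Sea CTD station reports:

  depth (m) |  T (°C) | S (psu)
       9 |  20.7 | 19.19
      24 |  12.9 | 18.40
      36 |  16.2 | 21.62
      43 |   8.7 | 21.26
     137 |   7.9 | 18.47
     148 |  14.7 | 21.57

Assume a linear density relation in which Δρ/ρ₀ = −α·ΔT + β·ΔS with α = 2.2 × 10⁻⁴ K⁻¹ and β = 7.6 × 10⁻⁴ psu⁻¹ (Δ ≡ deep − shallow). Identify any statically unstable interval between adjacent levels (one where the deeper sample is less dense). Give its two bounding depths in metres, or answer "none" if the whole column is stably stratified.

Evaluate Δρ/ρ₀ = −αΔT + βΔS across each adjacent pair:
  9–24 m: −αΔT+βΔS = −(2.2 × 10⁻⁴)(-7.8)+(7.6 × 10⁻⁴)(-0.79) = 1.1 × 10⁻³ → stable
  24–36 m: −αΔT+βΔS = −(2.2 × 10⁻⁴)(+3.3)+(7.6 × 10⁻⁴)(+3.22) = 1.7 × 10⁻³ → stable
  36–43 m: −αΔT+βΔS = −(2.2 × 10⁻⁴)(-7.5)+(7.6 × 10⁻⁴)(-0.36) = 1.4 × 10⁻³ → stable
  43–137 m: −αΔT+βΔS = −(2.2 × 10⁻⁴)(-0.8)+(7.6 × 10⁻⁴)(-2.79) = -1.9 × 10⁻³ → UNSTABLE
  137–148 m: −αΔT+βΔS = −(2.2 × 10⁻⁴)(+6.8)+(7.6 × 10⁻⁴)(+3.10) = 8.6 × 10⁻⁴ → stable
The 43–137 m interval has Δρ < 0: lighter water underlies denser water.

43–137 m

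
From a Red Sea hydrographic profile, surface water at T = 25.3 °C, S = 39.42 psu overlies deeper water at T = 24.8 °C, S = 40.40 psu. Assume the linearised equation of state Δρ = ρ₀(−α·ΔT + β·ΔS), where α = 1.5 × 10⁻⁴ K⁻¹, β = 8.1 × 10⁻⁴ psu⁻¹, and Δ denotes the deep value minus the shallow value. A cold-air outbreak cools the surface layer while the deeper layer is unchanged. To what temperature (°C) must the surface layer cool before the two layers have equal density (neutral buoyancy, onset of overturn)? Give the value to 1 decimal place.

19.5 °C

Neutral buoyancy requires Δρ = 0, i.e. −α(T_deep − T_surf′) + β(S_deep − S_surf) = 0.
T_surf′ = T_deep − (β/α)·ΔS = 24.8 − (8.1 × 10⁻⁴/1.5 × 10⁻⁴)·(+0.98) = 19.508 °C.
Cooling required: 25.3 − (19.508) = 5.792 °C.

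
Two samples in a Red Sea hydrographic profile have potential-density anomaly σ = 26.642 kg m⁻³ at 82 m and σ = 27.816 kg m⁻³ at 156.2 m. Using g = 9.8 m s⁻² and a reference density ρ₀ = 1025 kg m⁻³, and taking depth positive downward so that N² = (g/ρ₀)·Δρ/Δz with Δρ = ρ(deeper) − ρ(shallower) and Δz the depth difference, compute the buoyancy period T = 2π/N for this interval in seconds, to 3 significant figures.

Δρ = 1027.816 − 1026.642 = 1.174 kg m⁻³ over Δz = 156.2 − 82 = 74.2 m.
N² = (9.8/1025) × (1.174/74.2) = 1.5127 × 10⁻⁴ s⁻².
N = √(1.5127 × 10⁻⁴) = 0.012299 rad s⁻¹, so T = 2π/N = 510.87 s ≈ 511 s.

511 s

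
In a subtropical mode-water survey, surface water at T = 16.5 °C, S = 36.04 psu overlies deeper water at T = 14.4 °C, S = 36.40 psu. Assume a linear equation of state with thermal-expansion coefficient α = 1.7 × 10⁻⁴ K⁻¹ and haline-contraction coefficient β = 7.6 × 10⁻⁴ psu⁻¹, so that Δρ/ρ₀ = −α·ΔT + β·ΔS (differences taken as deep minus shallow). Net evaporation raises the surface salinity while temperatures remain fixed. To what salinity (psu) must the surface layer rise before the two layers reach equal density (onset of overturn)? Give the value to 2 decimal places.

Neutral buoyancy requires −α(T_deep − T_surf) + β(S_deep − S_surf′) = 0.
S_surf′ = S_deep − (α/β)·ΔT = 36.40 − (1.7 × 10⁻⁴/7.6 × 10⁻⁴)·(-2.1) = 36.8697 psu.
Increase required: 36.8697 − 36.04 = 0.8297 psu.

36.87 psu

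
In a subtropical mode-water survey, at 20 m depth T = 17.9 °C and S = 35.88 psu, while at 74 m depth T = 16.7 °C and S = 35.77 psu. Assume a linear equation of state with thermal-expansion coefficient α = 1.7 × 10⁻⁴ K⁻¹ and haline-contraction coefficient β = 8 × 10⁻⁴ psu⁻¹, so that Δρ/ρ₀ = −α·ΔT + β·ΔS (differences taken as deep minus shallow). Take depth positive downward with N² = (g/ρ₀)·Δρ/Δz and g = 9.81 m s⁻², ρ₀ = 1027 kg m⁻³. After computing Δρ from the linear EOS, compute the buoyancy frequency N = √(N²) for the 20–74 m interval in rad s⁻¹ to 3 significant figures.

4.59 × 10⁻³ rad s⁻¹

ΔT = -1.2 K, ΔS = -0.11 psu (deep − shallow).
Δρ/ρ₀ = −αΔT + βΔS = 2.04 × 10⁻⁴ − 8.80 × 10⁻⁵ = 1.16 × 10⁻⁴, so Δρ ≈ 0.1191 kg m⁻³.
N² = (g/ρ₀)·Δρ/Δz = g·(Δρ/ρ₀)/Δz = 9.81 × 1.16 × 10⁻⁴ / 54 = 2.1073 × 10⁻⁵ s⁻².
N = √(2.1073 × 10⁻⁵) = 4.5905 × 10⁻³ rad s⁻¹ ≈ 4.59 × 10⁻³ rad s⁻¹.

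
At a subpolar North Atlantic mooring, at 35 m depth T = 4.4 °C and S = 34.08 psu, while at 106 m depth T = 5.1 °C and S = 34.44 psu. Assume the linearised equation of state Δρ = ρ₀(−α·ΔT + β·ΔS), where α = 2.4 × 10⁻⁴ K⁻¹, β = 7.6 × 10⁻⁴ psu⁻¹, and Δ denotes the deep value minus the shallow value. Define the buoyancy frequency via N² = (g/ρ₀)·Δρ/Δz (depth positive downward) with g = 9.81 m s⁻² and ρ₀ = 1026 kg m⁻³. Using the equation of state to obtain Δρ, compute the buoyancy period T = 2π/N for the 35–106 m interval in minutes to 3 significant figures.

ΔT = +0.7 K, ΔS = +0.36 psu (deep − shallow).
Δρ/ρ₀ = −αΔT + βΔS = -1.68 × 10⁻⁴ + 2.736 × 10⁻⁴ = 1.056 × 10⁻⁴, so Δρ ≈ 0.1083 kg m⁻³.
N² = (g/ρ₀)·Δρ/Δz = g·(Δρ/ρ₀)/Δz = 9.81 × 1.056 × 10⁻⁴ / 71 = 1.4591 × 10⁻⁵ s⁻².
N = √(1.4591 × 10⁻⁵) = 3.8198 × 10⁻³ rad s⁻¹ → T = 2π/N = 1.6449 × 10³ s = 27.415 min ≈ 27.4 min.

27.4 min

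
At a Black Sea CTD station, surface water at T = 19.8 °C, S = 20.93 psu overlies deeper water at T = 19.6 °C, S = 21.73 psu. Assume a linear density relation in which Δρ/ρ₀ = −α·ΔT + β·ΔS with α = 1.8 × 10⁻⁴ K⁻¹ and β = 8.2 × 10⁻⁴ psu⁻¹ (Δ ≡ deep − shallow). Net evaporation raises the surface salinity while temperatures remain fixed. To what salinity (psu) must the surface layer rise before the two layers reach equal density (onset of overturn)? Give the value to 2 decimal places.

21.77 psu

Neutral buoyancy requires −α(T_deep − T_surf) + β(S_deep − S_surf′) = 0.
S_surf′ = S_deep − (α/β)·ΔT = 21.73 − (1.8 × 10⁻⁴/8.2 × 10⁻⁴)·(-0.2) = 21.7739 psu.
Increase required: 21.7739 − 20.93 = 0.8439 psu.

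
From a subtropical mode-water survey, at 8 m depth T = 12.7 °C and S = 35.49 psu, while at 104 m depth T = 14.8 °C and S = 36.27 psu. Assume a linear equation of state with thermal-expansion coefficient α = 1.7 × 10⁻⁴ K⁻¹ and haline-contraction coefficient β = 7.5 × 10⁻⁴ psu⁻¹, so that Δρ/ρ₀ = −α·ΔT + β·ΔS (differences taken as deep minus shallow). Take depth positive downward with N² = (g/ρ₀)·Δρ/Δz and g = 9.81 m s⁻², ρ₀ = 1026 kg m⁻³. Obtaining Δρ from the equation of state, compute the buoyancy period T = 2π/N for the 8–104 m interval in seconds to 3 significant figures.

ΔT = +2.1 K, ΔS = +0.78 psu (deep − shallow).
Δρ/ρ₀ = −αΔT + βΔS = -3.57 × 10⁻⁴ + 5.85 × 10⁻⁴ = 2.28 × 10⁻⁴, so Δρ ≈ 0.2339 kg m⁻³.
N² = (g/ρ₀)·Δρ/Δz = g·(Δρ/ρ₀)/Δz = 9.81 × 2.28 × 10⁻⁴ / 96 = 2.3299 × 10⁻⁵ s⁻².
N = √(2.3299 × 10⁻⁵) = 4.8269 × 10⁻³ rad s⁻¹ → T = 2π/N = 1.3017 × 10³ s ≈ 1.30 × 10³ s.

1.30 × 10³ s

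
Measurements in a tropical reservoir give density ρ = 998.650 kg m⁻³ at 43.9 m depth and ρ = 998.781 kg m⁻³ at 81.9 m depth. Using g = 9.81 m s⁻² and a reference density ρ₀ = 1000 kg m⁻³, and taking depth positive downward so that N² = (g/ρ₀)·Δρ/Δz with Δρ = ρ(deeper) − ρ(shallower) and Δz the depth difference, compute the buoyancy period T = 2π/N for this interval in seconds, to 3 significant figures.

1.08 × 10³ s

Δρ = 998.781 − 998.650 = 0.131 kg m⁻³ over Δz = 81.9 − 43.9 = 38 m.
N² = (9.81/1000) × (0.131/38) = 3.3819 × 10⁻⁵ s⁻².
N = √(3.3819 × 10⁻⁵) = 5.8154 × 10⁻³ rad s⁻¹, so T = 2π/N = 1.0804 × 10³ s ≈ 1.08 × 10³ s.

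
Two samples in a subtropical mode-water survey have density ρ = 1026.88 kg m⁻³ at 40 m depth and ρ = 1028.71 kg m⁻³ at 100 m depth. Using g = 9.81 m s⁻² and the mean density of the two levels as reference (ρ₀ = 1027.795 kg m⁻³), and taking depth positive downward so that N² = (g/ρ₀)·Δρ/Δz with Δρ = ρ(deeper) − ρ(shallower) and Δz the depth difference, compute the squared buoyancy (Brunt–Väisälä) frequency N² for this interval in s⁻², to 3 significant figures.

Δρ = 1028.71 − 1026.88 = 1.83 kg m⁻³ over Δz = 100 − 40 = 60 m.
N² = (9.81/1027.795) × (1.83/60) = 2.9111 × 10⁻⁴ s⁻² ≈ 2.91 × 10⁻⁴ s⁻².
A positive N² confirms static stability across the interval.

2.91 × 10⁻⁴ s⁻²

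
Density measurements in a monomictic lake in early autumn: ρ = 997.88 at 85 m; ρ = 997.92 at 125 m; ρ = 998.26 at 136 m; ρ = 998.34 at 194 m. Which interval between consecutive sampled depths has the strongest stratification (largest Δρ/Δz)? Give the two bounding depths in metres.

Compute the density gradient over each adjacent pair:
  85–125 m: Δρ/Δz = 0.04/40 = 1.0 × 10⁻³ kg m⁻⁴
  125–136 m: Δρ/Δz = 0.34/11 = 0.031 kg m⁻⁴
  136–194 m: Δρ/Δz = 0.08/58 = 1.4 × 10⁻³ kg m⁻⁴
The largest gradient is in the 125–136 m interval — the pycnocline.

125–136 m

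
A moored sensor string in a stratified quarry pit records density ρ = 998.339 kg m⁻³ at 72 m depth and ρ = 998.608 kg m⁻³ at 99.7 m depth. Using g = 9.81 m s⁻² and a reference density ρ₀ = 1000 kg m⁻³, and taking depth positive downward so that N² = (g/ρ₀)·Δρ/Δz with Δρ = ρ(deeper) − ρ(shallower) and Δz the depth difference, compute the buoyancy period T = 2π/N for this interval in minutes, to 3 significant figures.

10.7 min

Δρ = 998.608 − 998.339 = 0.269 kg m⁻³ over Δz = 99.7 − 72 = 27.7 m.
N² = (9.81/1000) × (0.269/27.7) = 9.5267 × 10⁻⁵ s⁻².
N = √(9.5267 × 10⁻⁵) = 9.7605 × 10⁻³ rad s⁻¹, so T = 2π/N = 643.74 s = 10.729 min ≈ 10.7 min.
Since Δρ > 0 the layer is stably stratified.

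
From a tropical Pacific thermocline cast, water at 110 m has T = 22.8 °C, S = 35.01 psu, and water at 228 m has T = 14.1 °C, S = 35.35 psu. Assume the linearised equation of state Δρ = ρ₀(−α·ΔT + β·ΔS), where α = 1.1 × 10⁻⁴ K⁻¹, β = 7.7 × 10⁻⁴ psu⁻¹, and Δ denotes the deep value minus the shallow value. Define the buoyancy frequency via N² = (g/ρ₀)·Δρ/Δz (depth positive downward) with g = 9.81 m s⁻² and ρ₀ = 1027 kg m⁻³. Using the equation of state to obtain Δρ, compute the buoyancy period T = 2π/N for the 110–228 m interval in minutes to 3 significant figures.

10.4 min

ΔT = -8.7 K, ΔS = +0.34 psu (deep − shallow).
Δρ/ρ₀ = −αΔT + βΔS = 9.57 × 10⁻⁴ + 2.618 × 10⁻⁴ = 1.2188 × 10⁻³, so Δρ ≈ 1.252 kg m⁻³.
N² = (g/ρ₀)·Δρ/Δz = g·(Δρ/ρ₀)/Δz = 9.81 × 1.2188 × 10⁻³ / 118 = 1.0133 × 10⁻⁴ s⁻².
N = √(1.0133 × 10⁻⁴) = 0.010066 rad s⁻¹ → T = 2π/N = 624.20 s = 10.403 min ≈ 10.4 min.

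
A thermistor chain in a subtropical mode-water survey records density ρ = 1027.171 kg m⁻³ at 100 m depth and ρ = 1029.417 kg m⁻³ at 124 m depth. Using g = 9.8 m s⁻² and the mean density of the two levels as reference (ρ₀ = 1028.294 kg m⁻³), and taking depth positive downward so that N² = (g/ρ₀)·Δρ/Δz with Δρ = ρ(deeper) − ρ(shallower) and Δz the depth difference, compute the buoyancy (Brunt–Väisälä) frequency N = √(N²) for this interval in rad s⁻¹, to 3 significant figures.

0.0299 rad s⁻¹

Δρ = 1029.417 − 1027.171 = 2.246 kg m⁻³ over Δz = 124 − 100 = 24 m.
N² = (9.8/1028.294) × (2.246/24) = 8.9188 × 10⁻⁴ s⁻².
N = √(8.9188 × 10⁻⁴) = 0.029864 rad s⁻¹ ≈ 0.0299 rad s⁻¹.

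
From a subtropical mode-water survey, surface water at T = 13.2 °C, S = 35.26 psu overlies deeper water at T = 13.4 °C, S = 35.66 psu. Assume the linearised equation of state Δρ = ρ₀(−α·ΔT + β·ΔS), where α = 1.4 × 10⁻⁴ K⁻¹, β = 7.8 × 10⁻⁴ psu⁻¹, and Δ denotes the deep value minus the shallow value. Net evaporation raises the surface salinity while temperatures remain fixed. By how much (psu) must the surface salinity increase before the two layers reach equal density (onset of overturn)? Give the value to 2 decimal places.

0.36 psu

Neutral buoyancy requires −α(T_deep − T_surf) + β(S_deep − S_surf′) = 0.
S_surf′ = S_deep − (α/β)·ΔT = 35.66 − (1.4 × 10⁻⁴/7.8 × 10⁻⁴)·(+0.2) = 35.6241 psu.
Increase required: 35.6241 − 35.26 = 0.3641 psu.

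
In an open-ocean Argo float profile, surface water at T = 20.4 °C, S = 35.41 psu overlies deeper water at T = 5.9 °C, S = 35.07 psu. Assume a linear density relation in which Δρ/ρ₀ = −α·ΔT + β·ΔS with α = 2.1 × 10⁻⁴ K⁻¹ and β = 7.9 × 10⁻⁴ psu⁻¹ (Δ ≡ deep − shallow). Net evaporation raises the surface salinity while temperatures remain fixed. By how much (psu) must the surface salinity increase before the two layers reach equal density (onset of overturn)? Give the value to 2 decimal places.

3.51 psu

Neutral buoyancy requires −α(T_deep − T_surf) + β(S_deep − S_surf′) = 0.
S_surf′ = S_deep − (α/β)·ΔT = 35.07 − (2.1 × 10⁻⁴/7.9 × 10⁻⁴)·(-14.5) = 38.9244 psu.
Increase required: 38.9244 − 35.41 = 3.5144 psu.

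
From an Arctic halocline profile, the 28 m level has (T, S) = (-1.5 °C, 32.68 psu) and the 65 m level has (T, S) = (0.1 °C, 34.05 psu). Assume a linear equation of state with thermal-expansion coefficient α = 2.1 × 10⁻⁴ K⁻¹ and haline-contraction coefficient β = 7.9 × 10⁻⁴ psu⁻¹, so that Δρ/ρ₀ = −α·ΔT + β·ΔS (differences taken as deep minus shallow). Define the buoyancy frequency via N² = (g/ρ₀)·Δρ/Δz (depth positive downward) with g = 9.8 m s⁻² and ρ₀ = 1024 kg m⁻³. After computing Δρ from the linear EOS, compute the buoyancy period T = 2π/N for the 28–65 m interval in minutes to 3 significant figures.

7.45 min

ΔT = +1.6 K, ΔS = +1.37 psu (deep − shallow).
Δρ/ρ₀ = −αΔT + βΔS = -3.36 × 10⁻⁴ + 1.0823 × 10⁻³ = 7.463 × 10⁻⁴, so Δρ ≈ 0.7642 kg m⁻³.
N² = (g/ρ₀)·Δρ/Δz = g·(Δρ/ρ₀)/Δz = 9.8 × 7.463 × 10⁻⁴ / 37 = 1.9767 × 10⁻⁴ s⁻².
N = √(1.9767 × 10⁻⁴) = 0.014060 rad s⁻¹ → T = 2π/N = 446.88 s = 7.4480 min ≈ 7.45 min.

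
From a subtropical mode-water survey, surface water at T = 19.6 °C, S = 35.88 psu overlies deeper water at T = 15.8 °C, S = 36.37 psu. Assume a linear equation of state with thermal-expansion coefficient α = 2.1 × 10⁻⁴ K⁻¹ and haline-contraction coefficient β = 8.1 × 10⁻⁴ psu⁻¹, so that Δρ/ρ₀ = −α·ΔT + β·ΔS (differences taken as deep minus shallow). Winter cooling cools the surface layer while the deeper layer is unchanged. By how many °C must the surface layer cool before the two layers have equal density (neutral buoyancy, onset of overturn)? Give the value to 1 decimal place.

5.7 °C

Neutral buoyancy requires Δρ = 0, i.e. −α(T_deep − T_surf′) + β(S_deep − S_surf) = 0.
T_surf′ = T_deep − (β/α)·ΔS = 15.8 − (8.1 × 10⁻⁴/2.1 × 10⁻⁴)·(+0.49) = 13.910 °C.
Cooling required: 19.6 − (13.910) = 5.690 °C.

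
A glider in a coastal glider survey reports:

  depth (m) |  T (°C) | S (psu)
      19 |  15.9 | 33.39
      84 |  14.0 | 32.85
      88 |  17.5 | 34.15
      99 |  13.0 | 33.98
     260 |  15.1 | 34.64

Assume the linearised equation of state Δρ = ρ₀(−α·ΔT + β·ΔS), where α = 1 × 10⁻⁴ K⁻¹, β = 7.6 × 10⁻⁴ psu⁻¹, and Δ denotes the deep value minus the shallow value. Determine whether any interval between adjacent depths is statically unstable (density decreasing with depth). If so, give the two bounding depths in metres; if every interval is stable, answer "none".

Evaluate Δρ/ρ₀ = −αΔT + βΔS across each adjacent pair:
  19–84 m: −αΔT+βΔS = −(1 × 10⁻⁴)(-1.9)+(7.6 × 10⁻⁴)(-0.54) = -2.2 × 10⁻⁴ → UNSTABLE
  84–88 m: −αΔT+βΔS = −(1 × 10⁻⁴)(+3.5)+(7.6 × 10⁻⁴)(+1.30) = 6.4 × 10⁻⁴ → stable
  88–99 m: −αΔT+βΔS = −(1 × 10⁻⁴)(-4.5)+(7.6 × 10⁻⁴)(-0.17) = 3.2 × 10⁻⁴ → stable
  99–260 m: −αΔT+βΔS = −(1 × 10⁻⁴)(+2.1)+(7.6 × 10⁻⁴)(+0.66) = 2.9 × 10⁻⁴ → stable
The 19–84 m interval has Δρ < 0: lighter water underlies denser water.

19–84 m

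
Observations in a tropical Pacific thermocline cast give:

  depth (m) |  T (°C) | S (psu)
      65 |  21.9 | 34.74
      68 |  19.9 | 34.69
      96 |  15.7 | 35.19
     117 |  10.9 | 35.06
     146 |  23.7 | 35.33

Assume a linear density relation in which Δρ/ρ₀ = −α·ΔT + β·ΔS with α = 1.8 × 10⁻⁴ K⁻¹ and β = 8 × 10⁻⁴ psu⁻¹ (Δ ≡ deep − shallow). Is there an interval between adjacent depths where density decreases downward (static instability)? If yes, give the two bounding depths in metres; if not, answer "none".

Evaluate Δρ/ρ₀ = −αΔT + βΔS across each adjacent pair:
  65–68 m: −αΔT+βΔS = −(1.8 × 10⁻⁴)(-2.0)+(8 × 10⁻⁴)(-0.05) = 3.2 × 10⁻⁴ → stable
  68–96 m: −αΔT+βΔS = −(1.8 × 10⁻⁴)(-4.2)+(8 × 10⁻⁴)(+0.50) = 1.2 × 10⁻³ → stable
  96–117 m: −αΔT+βΔS = −(1.8 × 10⁻⁴)(-4.8)+(8 × 10⁻⁴)(-0.13) = 7.6 × 10⁻⁴ → stable
  117–146 m: −αΔT+βΔS = −(1.8 × 10⁻⁴)(+12.8)+(8 × 10⁻⁴)(+0.27) = -2.1 × 10⁻³ → UNSTABLE
The 117–146 m interval has Δρ < 0: lighter water underlies denser water.

117–146 m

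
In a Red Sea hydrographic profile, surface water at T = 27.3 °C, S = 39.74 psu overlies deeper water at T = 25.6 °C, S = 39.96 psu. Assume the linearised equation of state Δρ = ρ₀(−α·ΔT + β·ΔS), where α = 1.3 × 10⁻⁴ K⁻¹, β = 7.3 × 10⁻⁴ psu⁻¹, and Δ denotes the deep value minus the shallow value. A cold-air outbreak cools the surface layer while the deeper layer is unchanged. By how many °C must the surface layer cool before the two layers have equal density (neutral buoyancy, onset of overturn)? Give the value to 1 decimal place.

Neutral buoyancy requires Δρ = 0, i.e. −α(T_deep − T_surf′) + β(S_deep − S_surf) = 0.
T_surf′ = T_deep − (β/α)·ΔS = 25.6 − (7.3 × 10⁻⁴/1.3 × 10⁻⁴)·(+0.22) = 24.365 °C.
Cooling required: 27.3 − (24.365) = 2.935 °C.

2.9 °C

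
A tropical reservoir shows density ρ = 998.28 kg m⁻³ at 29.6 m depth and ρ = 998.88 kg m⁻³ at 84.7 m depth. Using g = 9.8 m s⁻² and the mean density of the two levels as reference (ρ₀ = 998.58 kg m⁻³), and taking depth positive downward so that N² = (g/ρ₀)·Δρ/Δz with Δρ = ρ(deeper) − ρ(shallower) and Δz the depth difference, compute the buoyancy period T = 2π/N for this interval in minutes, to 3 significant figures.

Δρ = 998.88 − 998.28 = 0.60 kg m⁻³ over Δz = 84.7 − 29.6 = 55.1 m.
N² = (9.8/998.58) × (0.60/55.1) = 1.0687 × 10⁻⁴ s⁻².
N = √(1.0687 × 10⁻⁴) = 0.010338 rad s⁻¹, so T = 2π/N = 607.78 s = 10.130 min ≈ 10.1 min.

10.1 min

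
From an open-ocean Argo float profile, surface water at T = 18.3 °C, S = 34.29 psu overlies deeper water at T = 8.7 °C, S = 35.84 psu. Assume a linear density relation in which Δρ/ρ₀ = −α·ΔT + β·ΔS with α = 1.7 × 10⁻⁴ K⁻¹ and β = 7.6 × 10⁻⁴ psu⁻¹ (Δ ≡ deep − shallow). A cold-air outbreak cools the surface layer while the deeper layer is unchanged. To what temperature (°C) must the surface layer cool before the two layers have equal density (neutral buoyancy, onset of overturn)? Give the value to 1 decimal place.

1.8 °C

Neutral buoyancy requires Δρ = 0, i.e. −α(T_deep − T_surf′) + β(S_deep − S_surf) = 0.
T_surf′ = T_deep − (β/α)·ΔS = 8.7 − (7.6 × 10⁻⁴/1.7 × 10⁻⁴)·(+1.55) = 1.771 °C.
Cooling required: 18.3 − (1.771) = 16.529 °C.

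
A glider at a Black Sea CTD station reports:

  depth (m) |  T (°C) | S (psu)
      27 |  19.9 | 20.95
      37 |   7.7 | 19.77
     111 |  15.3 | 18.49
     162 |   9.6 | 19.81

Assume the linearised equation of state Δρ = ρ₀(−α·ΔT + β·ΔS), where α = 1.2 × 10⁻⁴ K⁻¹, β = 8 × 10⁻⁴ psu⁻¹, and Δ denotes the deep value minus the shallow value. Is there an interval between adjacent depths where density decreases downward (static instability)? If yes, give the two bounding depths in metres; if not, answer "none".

Evaluate Δρ/ρ₀ = −αΔT + βΔS across each adjacent pair:
  27–37 m: −αΔT+βΔS = −(1.2 × 10⁻⁴)(-12.2)+(8 × 10⁻⁴)(-1.18) = 5.2 × 10⁻⁴ → stable
  37–111 m: −αΔT+βΔS = −(1.2 × 10⁻⁴)(+7.6)+(8 × 10⁻⁴)(-1.28) = -1.9 × 10⁻³ → UNSTABLE
  111–162 m: −αΔT+βΔS = −(1.2 × 10⁻⁴)(-5.7)+(8 × 10⁻⁴)(+1.32) = 1.7 × 10⁻³ → stable
The 37–111 m interval has Δρ < 0: lighter water underlies denser water.

37–111 m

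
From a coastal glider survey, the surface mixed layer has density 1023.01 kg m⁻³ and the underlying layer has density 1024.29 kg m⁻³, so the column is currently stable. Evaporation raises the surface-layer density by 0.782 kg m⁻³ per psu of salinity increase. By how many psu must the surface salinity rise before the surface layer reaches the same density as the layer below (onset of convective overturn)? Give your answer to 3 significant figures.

Density deficit of the surface layer: 1024.29 − 1023.01 = 1.28 kg m⁻³.
Required change = 1.28 / 0.782 = 1.64 psu.

1.64 psu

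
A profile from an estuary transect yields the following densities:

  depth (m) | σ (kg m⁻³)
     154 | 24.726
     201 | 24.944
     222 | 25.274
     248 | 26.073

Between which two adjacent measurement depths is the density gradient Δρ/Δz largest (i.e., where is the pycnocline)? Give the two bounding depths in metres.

222–248 m

Compute the density gradient over each adjacent pair:
  154–201 m: Δρ/Δz = 0.218/47 = 4.6 × 10⁻³ kg m⁻⁴
  201–222 m: Δρ/Δz = 0.330/21 = 0.016 kg m⁻⁴
  222–248 m: Δρ/Δz = 0.799/26 = 0.031 kg m⁻⁴
The largest gradient is in the 222–248 m interval — the pycnocline.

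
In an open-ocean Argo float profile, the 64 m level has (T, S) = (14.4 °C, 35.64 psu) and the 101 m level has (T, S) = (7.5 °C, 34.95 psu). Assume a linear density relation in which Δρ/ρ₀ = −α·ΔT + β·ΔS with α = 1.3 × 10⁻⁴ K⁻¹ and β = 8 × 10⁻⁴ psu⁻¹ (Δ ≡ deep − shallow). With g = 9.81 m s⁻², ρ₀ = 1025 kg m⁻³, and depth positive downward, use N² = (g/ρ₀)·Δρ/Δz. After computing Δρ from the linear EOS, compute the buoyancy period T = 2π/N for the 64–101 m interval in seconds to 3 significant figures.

ΔT = -6.9 K, ΔS = -0.69 psu (deep − shallow).
Δρ/ρ₀ = −αΔT + βΔS = 8.97 × 10⁻⁴ − 5.52 × 10⁻⁴ = 3.45 × 10⁻⁴, so Δρ ≈ 0.3536 kg m⁻³.
N² = (g/ρ₀)·Δρ/Δz = g·(Δρ/ρ₀)/Δz = 9.81 × 3.45 × 10⁻⁴ / 37 = 9.1472 × 10⁻⁵ s⁻².
N = √(9.1472 × 10⁻⁵) = 9.5641 × 10⁻³ rad s⁻¹ → T = 2π/N = 656.96 s ≈ 657 s.

657 s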